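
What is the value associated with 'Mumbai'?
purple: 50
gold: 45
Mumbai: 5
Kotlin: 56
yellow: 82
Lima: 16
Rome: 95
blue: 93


Looking up key 'Mumbai'
Value: 5

5


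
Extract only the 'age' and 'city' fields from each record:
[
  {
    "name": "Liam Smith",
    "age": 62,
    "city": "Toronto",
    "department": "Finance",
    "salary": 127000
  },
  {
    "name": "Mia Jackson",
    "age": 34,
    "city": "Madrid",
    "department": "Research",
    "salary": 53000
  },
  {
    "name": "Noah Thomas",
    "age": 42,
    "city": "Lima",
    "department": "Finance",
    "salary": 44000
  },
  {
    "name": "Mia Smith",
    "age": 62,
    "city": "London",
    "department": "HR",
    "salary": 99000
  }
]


Original: 4 records with fields: name, age, city, department, salary
Keep: ['age', 'city']
Drop: ['name', 'department', 'salary']
Result: 4 records, 2 fields each

[
  {
    "age": 62,
    "city": "Toronto"
  },
  {
    "age": 34,
    "city": "Madrid"
  },
  {
    "age": 42,
    "city": "Lima"
  },
  {
    "age": 62,
    "city": "London"
  }
]


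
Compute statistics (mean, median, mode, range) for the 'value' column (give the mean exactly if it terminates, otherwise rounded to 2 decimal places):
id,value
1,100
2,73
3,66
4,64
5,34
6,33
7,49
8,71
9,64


Data: [100, 73, 66, 64, 34, 33, 49, 71, 64]
Count: 9
Sum: 554
Mean: 554/9 ≈ 61.56 (rounded to 2 decimal places)
Sorted: [33, 34, 49, 64, 64, 66, 71, 73, 100]
Median: 64.0
Mode: 64 (2 times)
Range: 100 - 33 = 67
Min: 33, Max: 100

mean≈61.56, median=64.0, mode=64, range=67


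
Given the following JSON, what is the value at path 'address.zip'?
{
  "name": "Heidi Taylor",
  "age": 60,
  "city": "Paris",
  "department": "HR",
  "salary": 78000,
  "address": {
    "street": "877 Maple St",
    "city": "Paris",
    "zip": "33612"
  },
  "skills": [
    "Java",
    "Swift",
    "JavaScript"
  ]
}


Query: address.zip
Path: address -> zip
Value: 33612

33612


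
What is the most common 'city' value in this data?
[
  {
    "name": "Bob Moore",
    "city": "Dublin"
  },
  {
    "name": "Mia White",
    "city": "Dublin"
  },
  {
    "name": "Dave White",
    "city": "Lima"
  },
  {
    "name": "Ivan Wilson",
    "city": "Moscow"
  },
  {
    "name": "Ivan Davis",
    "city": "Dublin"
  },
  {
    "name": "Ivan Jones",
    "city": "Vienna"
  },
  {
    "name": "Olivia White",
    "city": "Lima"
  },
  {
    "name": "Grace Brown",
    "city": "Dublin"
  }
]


Counting 'city' values across 8 records:

  Dublin: 4 ####
  Lima: 2 ##
  Moscow: 1 #
  Vienna: 1 #

Most common: Dublin (4 times)

Dublin (4 times)


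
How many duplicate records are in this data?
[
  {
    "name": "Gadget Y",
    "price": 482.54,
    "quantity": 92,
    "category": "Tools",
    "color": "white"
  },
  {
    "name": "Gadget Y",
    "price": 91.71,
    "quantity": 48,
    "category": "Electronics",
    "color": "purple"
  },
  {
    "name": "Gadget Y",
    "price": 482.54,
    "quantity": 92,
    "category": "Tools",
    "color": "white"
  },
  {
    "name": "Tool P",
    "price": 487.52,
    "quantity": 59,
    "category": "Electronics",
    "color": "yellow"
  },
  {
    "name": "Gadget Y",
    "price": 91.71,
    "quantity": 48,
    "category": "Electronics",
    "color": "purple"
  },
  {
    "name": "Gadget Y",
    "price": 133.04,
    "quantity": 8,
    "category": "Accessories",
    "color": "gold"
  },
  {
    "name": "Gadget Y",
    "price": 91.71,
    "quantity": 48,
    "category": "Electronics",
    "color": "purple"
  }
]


Checking 7 records for duplicates:

  Row 1: Gadget Y ($482.54, qty 92)
  Row 2: Gadget Y ($91.71, qty 48)
  Row 3: Gadget Y ($482.54, qty 92) <-- DUPLICATE
  Row 4: Tool P ($487.52, qty 59)
  Row 5: Gadget Y ($91.71, qty 48) <-- DUPLICATE
  Row 6: Gadget Y ($133.04, qty 8)
  Row 7: Gadget Y ($91.71, qty 48) <-- DUPLICATE

Duplicates found: 3
Unique records: 4

3 duplicates, 4 unique


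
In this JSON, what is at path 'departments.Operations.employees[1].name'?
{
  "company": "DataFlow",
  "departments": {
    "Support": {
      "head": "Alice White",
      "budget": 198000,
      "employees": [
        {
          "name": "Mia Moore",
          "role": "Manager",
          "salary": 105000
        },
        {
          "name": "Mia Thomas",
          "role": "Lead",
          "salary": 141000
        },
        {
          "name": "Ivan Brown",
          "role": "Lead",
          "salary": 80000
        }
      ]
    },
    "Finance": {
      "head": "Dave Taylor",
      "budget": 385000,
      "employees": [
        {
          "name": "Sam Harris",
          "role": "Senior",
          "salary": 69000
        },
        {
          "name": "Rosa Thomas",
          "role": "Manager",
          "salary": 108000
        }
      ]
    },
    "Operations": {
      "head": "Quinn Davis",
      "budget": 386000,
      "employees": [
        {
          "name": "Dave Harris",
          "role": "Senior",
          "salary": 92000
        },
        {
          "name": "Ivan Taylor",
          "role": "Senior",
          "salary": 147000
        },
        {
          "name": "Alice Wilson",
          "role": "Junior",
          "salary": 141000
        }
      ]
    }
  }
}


Path: departments.Operations.employees[1].name

Navigate:
  -> departments
  -> Operations
  -> employees[1].name = 'Ivan Taylor'

Ivan Taylor


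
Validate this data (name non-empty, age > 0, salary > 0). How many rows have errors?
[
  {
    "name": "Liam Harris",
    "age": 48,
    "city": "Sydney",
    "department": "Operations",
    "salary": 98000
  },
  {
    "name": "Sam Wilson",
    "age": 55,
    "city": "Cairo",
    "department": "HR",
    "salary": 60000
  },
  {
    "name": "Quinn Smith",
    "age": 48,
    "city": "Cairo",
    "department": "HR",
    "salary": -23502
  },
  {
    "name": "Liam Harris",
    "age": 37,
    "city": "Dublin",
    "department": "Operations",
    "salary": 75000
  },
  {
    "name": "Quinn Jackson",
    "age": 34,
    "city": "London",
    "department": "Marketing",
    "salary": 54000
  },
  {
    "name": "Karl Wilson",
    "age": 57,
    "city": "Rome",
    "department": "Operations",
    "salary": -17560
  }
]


Validating 6 records:
Rules: name non-empty, age > 0, salary > 0

  Row 1 (Liam Harris): OK
  Row 2 (Sam Wilson): OK
  Row 3 (Quinn Smith): negative salary: -23502
  Row 4 (Liam Harris): OK
  Row 5 (Quinn Jackson): OK
  Row 6 (Karl Wilson): negative salary: -17560

Total errors: 2

2 errors


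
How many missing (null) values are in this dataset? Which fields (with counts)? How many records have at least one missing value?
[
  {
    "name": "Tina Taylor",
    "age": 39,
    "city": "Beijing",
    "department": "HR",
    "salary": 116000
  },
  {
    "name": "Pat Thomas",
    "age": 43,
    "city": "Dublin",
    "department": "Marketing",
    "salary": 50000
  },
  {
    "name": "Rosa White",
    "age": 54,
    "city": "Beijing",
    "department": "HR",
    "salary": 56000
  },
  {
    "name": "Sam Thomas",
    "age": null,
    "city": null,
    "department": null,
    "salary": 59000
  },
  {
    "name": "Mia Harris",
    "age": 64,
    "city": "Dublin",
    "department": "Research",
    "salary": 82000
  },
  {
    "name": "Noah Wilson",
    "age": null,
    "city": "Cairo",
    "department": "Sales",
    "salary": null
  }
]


Checking for missing (null) values in 6 records:

  Tina Taylor: complete
  Pat Thomas: complete
  Rosa White: complete
  Sam Thomas: age, city, department
  Mia Harris: complete
  Noah Wilson: age, salary

Per field:
  name: 0 missing
  age: 2 missing
  city: 1 missing
  department: 1 missing
  salary: 1 missing

Total missing values: 5
Records with any missing: 2

5 missing values (age: 2, city: 1, department: 1, salary: 1); 2 incomplete records


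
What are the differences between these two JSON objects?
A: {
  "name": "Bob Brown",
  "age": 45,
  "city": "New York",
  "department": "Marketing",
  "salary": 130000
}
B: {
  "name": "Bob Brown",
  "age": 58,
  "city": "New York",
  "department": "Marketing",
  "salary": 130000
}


Comparing each field (in key order):
  name: same
  age: DIFFERENT
  city: same
  department: same
  salary: same
Differences:
  age: 45 -> 58

1 field(s) changed

1 change: age


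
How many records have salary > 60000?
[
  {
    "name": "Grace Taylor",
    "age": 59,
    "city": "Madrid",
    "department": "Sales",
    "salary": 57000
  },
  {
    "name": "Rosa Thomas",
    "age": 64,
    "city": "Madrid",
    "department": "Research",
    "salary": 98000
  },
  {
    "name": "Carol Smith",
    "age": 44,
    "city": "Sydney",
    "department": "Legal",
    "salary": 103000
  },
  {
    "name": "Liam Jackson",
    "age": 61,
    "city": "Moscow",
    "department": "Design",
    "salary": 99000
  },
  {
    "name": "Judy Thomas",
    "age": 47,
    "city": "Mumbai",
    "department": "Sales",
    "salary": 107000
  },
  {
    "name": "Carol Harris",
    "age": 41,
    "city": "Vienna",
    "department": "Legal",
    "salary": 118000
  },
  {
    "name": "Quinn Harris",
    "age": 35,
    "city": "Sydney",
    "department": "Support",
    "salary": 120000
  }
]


Data: 7 records
Condition: salary > 60000

Checking each record:
  Grace Taylor: 57000
  Rosa Thomas: 98000 MATCH
  Carol Smith: 103000 MATCH
  Liam Jackson: 99000 MATCH
  Judy Thomas: 107000 MATCH
  Carol Harris: 118000 MATCH
  Quinn Harris: 120000 MATCH

Count: 6

6


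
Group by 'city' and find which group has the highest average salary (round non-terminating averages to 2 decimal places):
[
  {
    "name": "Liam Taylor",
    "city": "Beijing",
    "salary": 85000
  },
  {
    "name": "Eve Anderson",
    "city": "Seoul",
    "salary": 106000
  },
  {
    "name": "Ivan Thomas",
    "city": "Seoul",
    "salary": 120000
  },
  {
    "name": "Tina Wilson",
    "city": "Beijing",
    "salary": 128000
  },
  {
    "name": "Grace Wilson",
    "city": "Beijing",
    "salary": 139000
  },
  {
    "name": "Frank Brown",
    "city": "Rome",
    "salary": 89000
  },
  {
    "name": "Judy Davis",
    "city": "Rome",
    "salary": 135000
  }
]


Group by: city

Groups:
  Beijing: 3 people, avg salary = 352000/3 ≈ $117333.33
  Rome: 2 people, avg salary = 224000/2 = $112000
  Seoul: 2 people, avg salary = 226000/2 = $113000

Highest average salary: Beijing (≈$117333.33)

Beijing (≈$117333.33)


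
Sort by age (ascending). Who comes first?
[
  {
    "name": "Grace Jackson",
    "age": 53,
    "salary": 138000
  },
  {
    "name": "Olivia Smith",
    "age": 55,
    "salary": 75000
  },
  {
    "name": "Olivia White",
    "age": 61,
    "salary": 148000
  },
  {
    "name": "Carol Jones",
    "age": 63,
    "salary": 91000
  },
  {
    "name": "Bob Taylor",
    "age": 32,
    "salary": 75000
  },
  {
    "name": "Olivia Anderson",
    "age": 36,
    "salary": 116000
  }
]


Sort by: age (ascending)

Sorted order:
  1. Bob Taylor (age = 32)
  2. Olivia Anderson (age = 36)
  3. Grace Jackson (age = 53)
  4. Olivia Smith (age = 55)
  5. Olivia White (age = 61)
  6. Carol Jones (age = 63)

First: Bob Taylor

Bob Taylor


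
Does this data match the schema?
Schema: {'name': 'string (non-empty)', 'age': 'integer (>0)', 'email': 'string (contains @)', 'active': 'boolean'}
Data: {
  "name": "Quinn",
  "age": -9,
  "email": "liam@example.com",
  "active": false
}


Validating each field against schema:
  name: OK (non-empty string)
  age: FAIL (-9 is not > 0)
  email: OK (string with @)
  active: OK (boolean)

Result: INVALID (1 error: age)

INVALID (1 error: age)


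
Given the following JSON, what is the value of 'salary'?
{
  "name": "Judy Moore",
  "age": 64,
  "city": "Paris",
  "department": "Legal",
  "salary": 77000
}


Looking up field 'salary'
Value: 77000

77000


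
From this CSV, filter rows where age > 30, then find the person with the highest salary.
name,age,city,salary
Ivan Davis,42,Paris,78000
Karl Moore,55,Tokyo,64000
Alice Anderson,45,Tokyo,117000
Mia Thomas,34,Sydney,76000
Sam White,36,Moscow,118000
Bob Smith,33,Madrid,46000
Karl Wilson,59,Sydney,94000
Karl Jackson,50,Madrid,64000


Filter: age > 30
Sort by: salary (descending)

Filtered records (8):
  Sam White, age 36, salary $118000
  Alice Anderson, age 45, salary $117000
  Karl Wilson, age 59, salary $94000
  Ivan Davis, age 42, salary $78000
  Mia Thomas, age 34, salary $76000
  Karl Moore, age 55, salary $64000
  Karl Jackson, age 50, salary $64000
  Bob Smith, age 33, salary $46000

Highest salary: Sam White ($118000)

Sam White


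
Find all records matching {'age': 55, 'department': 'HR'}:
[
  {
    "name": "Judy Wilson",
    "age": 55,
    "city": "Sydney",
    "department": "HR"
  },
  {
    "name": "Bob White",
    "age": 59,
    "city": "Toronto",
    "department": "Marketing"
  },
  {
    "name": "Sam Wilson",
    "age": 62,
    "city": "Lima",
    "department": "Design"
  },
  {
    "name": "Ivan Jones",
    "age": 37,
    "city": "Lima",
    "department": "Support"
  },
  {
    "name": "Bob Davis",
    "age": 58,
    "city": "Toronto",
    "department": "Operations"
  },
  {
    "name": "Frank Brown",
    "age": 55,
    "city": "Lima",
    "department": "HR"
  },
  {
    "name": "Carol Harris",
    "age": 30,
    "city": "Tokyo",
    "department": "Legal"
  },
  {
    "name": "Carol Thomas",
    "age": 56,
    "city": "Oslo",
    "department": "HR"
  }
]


Search criteria: {'age': 55, 'department': 'HR'}

Checking 8 records:
  Judy Wilson: {age: 55, department: HR} <-- MATCH
  Bob White: {age: 59, department: Marketing}
  Sam Wilson: {age: 62, department: Design}
  Ivan Jones: {age: 37, department: Support}
  Bob Davis: {age: 58, department: Operations}
  Frank Brown: {age: 55, department: HR} <-- MATCH
  Carol Harris: {age: 30, department: Legal}
  Carol Thomas: {age: 56, department: HR}

Matches: ["Judy Wilson", "Frank Brown"]

["Judy Wilson", "Frank Brown"]


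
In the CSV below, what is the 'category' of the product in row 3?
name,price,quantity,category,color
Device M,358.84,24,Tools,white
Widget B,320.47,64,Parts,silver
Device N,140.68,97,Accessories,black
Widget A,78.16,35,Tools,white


Query: Row 3 ('Device N'), column 'category'
Value: Accessories

Accessories


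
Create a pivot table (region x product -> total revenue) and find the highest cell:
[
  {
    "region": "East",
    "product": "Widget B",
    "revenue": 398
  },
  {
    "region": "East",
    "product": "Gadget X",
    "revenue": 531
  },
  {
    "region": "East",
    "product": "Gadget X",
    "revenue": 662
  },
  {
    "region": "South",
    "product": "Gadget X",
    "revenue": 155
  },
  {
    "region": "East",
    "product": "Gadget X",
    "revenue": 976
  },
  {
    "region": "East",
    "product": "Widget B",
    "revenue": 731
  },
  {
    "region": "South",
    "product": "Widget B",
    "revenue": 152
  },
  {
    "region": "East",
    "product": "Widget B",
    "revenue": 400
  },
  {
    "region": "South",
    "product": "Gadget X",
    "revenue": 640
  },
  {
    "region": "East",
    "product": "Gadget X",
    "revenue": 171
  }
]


Pivot: region (rows) x product (columns) -> total revenue

     Gadget X      Widget B    
East          2340          1529  
South          795           152  

Highest: East / Gadget X = $2340

East / Gadget X = $2340


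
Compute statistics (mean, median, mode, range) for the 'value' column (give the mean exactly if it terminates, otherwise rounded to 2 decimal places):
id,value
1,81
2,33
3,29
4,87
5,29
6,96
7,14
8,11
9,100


Data: [81, 33, 29, 87, 29, 96, 14, 11, 100]
Count: 9
Sum: 480
Mean: 480/9 ≈ 53.33 (rounded to 2 decimal places)
Sorted: [11, 14, 29, 29, 33, 81, 87, 96, 100]
Median: 33.0
Mode: 29 (2 times)
Range: 100 - 11 = 89
Min: 11, Max: 100

mean≈53.33, median=33.0, mode=29, range=89


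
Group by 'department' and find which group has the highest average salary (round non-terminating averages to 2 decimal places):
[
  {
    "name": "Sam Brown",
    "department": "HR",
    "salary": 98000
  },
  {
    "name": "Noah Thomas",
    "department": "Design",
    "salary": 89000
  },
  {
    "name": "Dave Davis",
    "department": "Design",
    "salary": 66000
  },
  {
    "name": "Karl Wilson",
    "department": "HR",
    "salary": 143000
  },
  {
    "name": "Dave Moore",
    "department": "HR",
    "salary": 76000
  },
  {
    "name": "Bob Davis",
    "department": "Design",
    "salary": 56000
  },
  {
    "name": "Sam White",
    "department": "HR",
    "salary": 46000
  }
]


Group by: department

Groups:
  Design: 3 people, avg salary = 211000/3 ≈ $70333.33
  HR: 4 people, avg salary = 363000/4 = $90750

Highest average salary: HR ($90750)

HR ($90750)


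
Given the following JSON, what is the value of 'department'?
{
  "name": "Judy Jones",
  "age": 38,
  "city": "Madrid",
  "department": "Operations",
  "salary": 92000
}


Looking up field 'department'
Value: Operations

Operations


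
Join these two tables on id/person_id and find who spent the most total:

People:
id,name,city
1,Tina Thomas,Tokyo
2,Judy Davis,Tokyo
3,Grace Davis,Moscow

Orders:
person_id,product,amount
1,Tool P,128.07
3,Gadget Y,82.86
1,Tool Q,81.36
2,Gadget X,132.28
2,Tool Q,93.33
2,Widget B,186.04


Join on: people.id = orders.person_id

Joined rows:
  Tina Thomas (Tokyo) bought Tool P for $128.07
  Grace Davis (Moscow) bought Gadget Y for $82.86
  Tina Thomas (Tokyo) bought Tool Q for $81.36
  Judy Davis (Tokyo) bought Gadget X for $132.28
  Judy Davis (Tokyo) bought Tool Q for $93.33
  Judy Davis (Tokyo) bought Widget B for $186.04

Total per person:
  Judy Davis: $411.65
  Tina Thomas: $209.43
  Grace Davis: $82.86

Top spender: Judy Davis ($411.65)

Judy Davis ($411.65)


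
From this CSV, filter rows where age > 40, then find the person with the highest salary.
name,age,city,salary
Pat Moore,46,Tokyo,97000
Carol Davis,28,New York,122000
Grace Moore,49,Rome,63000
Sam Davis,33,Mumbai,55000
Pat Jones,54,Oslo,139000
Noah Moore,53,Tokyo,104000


Filter: age > 40
Sort by: salary (descending)

Filtered records (4):
  Pat Jones, age 54, salary $139000
  Noah Moore, age 53, salary $104000
  Pat Moore, age 46, salary $97000
  Grace Moore, age 49, salary $63000

Highest salary: Pat Jones ($139000)

Pat Jones


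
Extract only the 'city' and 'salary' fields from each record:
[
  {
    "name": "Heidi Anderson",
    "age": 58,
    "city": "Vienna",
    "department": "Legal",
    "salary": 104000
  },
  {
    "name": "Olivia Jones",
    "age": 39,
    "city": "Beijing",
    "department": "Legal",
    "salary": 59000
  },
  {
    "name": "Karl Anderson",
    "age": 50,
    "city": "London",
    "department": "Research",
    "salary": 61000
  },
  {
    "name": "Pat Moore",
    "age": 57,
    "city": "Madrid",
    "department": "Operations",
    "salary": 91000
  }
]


Original: 4 records with fields: name, age, city, department, salary
Keep: ['city', 'salary']
Drop: ['name', 'age', 'department']
Result: 4 records, 2 fields each

[
  {
    "city": "Vienna",
    "salary": 104000
  },
  {
    "city": "Beijing",
    "salary": 59000
  },
  {
    "city": "London",
    "salary": 61000
  },
  {
    "city": "Madrid",
    "salary": 91000
  }
]


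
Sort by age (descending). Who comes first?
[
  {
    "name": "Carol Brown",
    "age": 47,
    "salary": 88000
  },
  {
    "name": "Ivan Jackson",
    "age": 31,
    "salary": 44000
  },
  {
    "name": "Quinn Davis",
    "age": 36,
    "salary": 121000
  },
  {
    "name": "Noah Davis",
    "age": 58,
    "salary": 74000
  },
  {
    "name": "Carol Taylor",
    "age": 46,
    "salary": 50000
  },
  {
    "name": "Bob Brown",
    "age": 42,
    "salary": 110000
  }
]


Sort by: age (descending)

Sorted order:
  1. Noah Davis (age = 58)
  2. Carol Brown (age = 47)
  3. Carol Taylor (age = 46)
  4. Bob Brown (age = 42)
  5. Quinn Davis (age = 36)
  6. Ivan Jackson (age = 31)

First: Noah Davis

Noah Davis


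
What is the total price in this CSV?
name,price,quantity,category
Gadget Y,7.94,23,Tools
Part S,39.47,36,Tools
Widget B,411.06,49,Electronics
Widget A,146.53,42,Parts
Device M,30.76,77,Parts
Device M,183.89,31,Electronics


Computing total price:
Values: [7.94, 39.47, 411.06, 146.53, 30.76, 183.89]
Sum = 819.65

819.65


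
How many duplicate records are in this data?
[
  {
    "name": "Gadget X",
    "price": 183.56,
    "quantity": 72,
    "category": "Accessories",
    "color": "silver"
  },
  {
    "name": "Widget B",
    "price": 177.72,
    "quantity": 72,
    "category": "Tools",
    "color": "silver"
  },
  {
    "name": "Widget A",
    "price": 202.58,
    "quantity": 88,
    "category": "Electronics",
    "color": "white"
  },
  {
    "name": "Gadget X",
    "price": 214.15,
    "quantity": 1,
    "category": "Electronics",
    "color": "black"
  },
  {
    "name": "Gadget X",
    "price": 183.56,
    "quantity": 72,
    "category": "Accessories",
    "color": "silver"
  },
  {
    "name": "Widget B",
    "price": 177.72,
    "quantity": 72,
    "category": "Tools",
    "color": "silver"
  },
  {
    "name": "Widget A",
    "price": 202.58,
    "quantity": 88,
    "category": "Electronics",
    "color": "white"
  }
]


Checking 7 records for duplicates:

  Row 1: Gadget X ($183.56, qty 72)
  Row 2: Widget B ($177.72, qty 72)
  Row 3: Widget A ($202.58, qty 88)
  Row 4: Gadget X ($214.15, qty 1)
  Row 5: Gadget X ($183.56, qty 72) <-- DUPLICATE
  Row 6: Widget B ($177.72, qty 72) <-- DUPLICATE
  Row 7: Widget A ($202.58, qty 88) <-- DUPLICATE

Duplicates found: 3
Unique records: 4

3 duplicates, 4 unique


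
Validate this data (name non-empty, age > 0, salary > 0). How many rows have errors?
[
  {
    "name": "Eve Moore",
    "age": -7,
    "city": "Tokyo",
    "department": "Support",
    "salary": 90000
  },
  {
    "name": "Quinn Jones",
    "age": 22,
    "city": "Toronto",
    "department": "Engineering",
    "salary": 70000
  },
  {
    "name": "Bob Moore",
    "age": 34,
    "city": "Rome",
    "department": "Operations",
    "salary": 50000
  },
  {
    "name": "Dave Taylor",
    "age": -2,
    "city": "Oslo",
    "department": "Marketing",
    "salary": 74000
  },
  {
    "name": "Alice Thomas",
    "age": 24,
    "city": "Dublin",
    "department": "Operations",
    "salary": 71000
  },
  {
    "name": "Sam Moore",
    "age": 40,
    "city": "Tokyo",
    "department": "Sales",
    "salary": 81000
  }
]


Validating 6 records:
Rules: name non-empty, age > 0, salary > 0

  Row 1 (Eve Moore): negative age: -7
  Row 2 (Quinn Jones): OK
  Row 3 (Bob Moore): OK
  Row 4 (Dave Taylor): negative age: -2
  Row 5 (Alice Thomas): OK
  Row 6 (Sam Moore): OK

Total errors: 2

2 errors


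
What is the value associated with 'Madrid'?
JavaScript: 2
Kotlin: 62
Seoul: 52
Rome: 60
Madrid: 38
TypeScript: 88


Looking up key 'Madrid'
Value: 38

38


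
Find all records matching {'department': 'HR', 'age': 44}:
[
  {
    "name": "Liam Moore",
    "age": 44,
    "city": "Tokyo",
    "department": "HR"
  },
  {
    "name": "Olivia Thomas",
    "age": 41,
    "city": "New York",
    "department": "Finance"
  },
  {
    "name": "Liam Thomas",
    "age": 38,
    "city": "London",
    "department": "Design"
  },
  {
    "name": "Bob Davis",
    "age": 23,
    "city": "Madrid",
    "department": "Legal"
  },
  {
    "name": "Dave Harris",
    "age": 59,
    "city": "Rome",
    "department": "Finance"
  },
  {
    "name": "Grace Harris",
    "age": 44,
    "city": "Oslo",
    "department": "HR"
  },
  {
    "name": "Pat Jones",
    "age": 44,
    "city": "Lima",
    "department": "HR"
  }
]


Search criteria: {'department': 'HR', 'age': 44}

Checking 7 records:
  Liam Moore: {department: HR, age: 44} <-- MATCH
  Olivia Thomas: {department: Finance, age: 41}
  Liam Thomas: {department: Design, age: 38}
  Bob Davis: {department: Legal, age: 23}
  Dave Harris: {department: Finance, age: 59}
  Grace Harris: {department: HR, age: 44} <-- MATCH
  Pat Jones: {department: HR, age: 44} <-- MATCH

Matches: ["Liam Moore", "Grace Harris", "Pat Jones"]

["Liam Moore", "Grace Harris", "Pat Jones"]


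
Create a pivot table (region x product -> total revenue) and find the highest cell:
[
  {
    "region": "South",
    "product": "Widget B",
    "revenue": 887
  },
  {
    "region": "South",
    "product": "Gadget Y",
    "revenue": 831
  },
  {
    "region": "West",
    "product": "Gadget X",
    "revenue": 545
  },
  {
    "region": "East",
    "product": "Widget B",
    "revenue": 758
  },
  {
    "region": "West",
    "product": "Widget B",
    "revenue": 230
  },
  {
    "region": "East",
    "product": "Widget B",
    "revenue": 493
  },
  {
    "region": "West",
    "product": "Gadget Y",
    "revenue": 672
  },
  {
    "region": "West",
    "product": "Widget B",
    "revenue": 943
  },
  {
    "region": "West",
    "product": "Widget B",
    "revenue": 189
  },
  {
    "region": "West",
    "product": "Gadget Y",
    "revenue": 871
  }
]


Pivot: region (rows) x product (columns) -> total revenue

     Gadget X      Gadget Y      Widget B    
East             0             0          1251  
South            0           831           887  
West           545          1543          1362  

Highest: West / Gadget Y = $1543

West / Gadget Y = $1543


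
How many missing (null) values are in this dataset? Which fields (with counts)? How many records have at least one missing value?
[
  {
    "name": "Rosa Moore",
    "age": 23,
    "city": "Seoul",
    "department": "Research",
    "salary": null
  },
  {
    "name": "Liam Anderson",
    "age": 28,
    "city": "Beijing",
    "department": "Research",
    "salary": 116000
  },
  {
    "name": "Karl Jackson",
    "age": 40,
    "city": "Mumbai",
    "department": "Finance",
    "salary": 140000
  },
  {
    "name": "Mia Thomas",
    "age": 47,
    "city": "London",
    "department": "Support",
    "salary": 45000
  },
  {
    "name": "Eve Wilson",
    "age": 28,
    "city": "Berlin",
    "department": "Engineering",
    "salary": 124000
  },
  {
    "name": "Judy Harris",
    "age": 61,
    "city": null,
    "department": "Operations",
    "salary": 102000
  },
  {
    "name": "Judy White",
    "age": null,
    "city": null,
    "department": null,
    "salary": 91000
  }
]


Checking for missing (null) values in 7 records:

  Rosa Moore: salary
  Liam Anderson: complete
  Karl Jackson: complete
  Mia Thomas: complete
  Eve Wilson: complete
  Judy Harris: city
  Judy White: age, city, department

Per field:
  name: 0 missing
  age: 1 missing
  city: 2 missing
  department: 1 missing
  salary: 1 missing

Total missing values: 5
Records with any missing: 3

5 missing values (age: 1, city: 2, department: 1, salary: 1); 3 incomplete records


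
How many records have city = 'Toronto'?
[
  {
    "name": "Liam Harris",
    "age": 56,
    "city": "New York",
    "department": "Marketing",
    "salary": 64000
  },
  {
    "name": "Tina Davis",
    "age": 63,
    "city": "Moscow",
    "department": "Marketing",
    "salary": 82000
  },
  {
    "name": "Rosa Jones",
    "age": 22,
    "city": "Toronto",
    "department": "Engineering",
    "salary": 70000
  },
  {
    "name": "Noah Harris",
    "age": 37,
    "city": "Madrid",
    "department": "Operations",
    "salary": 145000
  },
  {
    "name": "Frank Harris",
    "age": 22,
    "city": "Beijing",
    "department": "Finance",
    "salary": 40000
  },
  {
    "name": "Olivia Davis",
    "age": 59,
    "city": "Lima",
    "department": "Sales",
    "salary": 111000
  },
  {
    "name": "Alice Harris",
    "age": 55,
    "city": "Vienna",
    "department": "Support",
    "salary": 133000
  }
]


Data: 7 records
Condition: city = 'Toronto'

Checking each record:
  Liam Harris: New York
  Tina Davis: Moscow
  Rosa Jones: Toronto MATCH
  Noah Harris: Madrid
  Frank Harris: Beijing
  Olivia Davis: Lima
  Alice Harris: Vienna

Count: 1

1


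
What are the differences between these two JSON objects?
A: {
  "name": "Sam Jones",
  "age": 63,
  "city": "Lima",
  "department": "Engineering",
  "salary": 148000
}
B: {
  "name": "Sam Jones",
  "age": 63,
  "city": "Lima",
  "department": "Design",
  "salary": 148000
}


Comparing each field (in key order):
  name: same
  age: same
  city: same
  department: DIFFERENT
  salary: same
Differences:
  department: Engineering -> Design

1 field(s) changed

1 change: department


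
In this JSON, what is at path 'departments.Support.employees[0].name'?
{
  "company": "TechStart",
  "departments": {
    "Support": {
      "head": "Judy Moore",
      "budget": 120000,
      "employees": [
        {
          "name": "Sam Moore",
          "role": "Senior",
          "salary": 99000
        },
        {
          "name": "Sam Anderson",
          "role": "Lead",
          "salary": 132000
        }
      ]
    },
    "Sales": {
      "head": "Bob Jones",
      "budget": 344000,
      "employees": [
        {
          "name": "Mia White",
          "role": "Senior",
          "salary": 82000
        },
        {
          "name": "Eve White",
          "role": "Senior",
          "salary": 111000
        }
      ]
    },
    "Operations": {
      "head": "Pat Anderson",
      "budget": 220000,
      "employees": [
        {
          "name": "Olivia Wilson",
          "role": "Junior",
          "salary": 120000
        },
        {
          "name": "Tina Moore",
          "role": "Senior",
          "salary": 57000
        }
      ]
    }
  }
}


Path: departments.Support.employees[0].name

Navigate:
  -> departments
  -> Support
  -> employees[0].name = 'Sam Moore'

Sam Moore


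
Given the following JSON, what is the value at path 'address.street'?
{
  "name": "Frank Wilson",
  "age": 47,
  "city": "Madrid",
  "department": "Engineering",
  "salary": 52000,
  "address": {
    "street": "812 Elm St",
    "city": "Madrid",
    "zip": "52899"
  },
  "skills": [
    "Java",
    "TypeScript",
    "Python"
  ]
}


Query: address.street
Path: address -> street
Value: 812 Elm St

812 Elm St


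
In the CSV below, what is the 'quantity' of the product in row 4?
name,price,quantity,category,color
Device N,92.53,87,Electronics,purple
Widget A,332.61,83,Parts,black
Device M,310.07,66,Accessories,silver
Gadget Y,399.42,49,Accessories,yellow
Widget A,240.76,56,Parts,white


Query: Row 4 ('Gadget Y'), column 'quantity'
Value: 49

49


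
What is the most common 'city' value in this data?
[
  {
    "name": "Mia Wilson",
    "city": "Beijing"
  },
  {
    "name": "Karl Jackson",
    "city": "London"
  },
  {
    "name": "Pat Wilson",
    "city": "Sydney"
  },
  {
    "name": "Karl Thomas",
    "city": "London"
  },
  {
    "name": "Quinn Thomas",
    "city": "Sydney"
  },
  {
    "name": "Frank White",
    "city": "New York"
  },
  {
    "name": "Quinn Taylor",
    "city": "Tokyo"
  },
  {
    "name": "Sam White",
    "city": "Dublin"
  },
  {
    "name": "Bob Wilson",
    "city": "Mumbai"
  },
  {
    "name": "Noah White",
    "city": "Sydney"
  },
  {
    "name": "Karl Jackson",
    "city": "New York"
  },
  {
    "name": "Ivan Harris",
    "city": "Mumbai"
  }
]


Counting 'city' values across 12 records:

  Sydney: 3 ###
  London: 2 ##
  New York: 2 ##
  Mumbai: 2 ##
  Beijing: 1 #
  Tokyo: 1 #
  Dublin: 1 #

Most common: Sydney (3 times)

Sydney (3 times)


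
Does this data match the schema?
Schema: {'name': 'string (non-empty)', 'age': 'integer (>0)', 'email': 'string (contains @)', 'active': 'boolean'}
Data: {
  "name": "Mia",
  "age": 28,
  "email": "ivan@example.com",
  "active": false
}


Validating each field against schema:
  name: OK (non-empty string)
  age: OK (positive integer)
  email: OK (string with @)
  active: OK (boolean)

Result: VALID

VALID


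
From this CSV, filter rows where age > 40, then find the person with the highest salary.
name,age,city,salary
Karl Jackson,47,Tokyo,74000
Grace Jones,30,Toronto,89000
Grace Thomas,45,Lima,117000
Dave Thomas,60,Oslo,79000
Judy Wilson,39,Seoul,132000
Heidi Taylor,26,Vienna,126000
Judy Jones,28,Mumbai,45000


Filter: age > 40
Sort by: salary (descending)

Filtered records (3):
  Grace Thomas, age 45, salary $117000
  Dave Thomas, age 60, salary $79000
  Karl Jackson, age 47, salary $74000

Highest salary: Grace Thomas ($117000)

Grace Thomas


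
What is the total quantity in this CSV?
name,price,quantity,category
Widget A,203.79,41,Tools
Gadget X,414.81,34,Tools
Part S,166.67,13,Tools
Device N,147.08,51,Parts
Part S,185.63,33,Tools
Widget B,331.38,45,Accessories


Computing total quantity:
Values: [41, 34, 13, 51, 33, 45]
Sum = 217

217


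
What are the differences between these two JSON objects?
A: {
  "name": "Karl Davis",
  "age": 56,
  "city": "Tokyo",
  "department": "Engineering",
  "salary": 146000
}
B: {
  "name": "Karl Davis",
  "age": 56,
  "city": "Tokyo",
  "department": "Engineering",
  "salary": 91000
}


Comparing each field (in key order):
  name: same
  age: same
  city: same
  department: same
  salary: DIFFERENT
Differences:
  salary: 146000 -> 91000

1 field(s) changed

1 change: salary


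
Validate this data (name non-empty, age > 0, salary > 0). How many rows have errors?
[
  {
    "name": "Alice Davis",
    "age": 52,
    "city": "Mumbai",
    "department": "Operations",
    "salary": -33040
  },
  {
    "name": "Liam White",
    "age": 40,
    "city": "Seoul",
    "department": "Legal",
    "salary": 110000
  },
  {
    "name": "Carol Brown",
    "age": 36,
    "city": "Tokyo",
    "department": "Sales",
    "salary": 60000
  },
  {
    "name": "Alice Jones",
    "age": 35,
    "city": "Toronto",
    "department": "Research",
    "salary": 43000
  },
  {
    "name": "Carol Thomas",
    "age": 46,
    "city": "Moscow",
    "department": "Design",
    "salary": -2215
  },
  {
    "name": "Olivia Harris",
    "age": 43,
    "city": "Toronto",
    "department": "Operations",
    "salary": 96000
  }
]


Validating 6 records:
Rules: name non-empty, age > 0, salary > 0

  Row 1 (Alice Davis): negative salary: -33040
  Row 2 (Liam White): OK
  Row 3 (Carol Brown): OK
  Row 4 (Alice Jones): OK
  Row 5 (Carol Thomas): negative salary: -2215
  Row 6 (Olivia Harris): OK

Total errors: 2

2 errors


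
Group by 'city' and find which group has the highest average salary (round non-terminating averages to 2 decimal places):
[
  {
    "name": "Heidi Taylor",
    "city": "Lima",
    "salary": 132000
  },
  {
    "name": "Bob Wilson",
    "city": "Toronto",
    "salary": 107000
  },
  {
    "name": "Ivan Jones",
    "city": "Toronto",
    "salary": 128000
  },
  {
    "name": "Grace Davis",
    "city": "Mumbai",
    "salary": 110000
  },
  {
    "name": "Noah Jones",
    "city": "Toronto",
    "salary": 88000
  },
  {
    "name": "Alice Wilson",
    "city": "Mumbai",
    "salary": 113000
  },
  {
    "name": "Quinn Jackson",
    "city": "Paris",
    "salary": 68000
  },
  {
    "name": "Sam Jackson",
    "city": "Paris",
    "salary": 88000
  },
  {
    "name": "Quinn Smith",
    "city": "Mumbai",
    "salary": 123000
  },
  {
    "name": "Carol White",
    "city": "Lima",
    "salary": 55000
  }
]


Group by: city

Groups:
  Lima: 2 people, avg salary = 187000/2 = $93500
  Mumbai: 3 people, avg salary = 346000/3 ≈ $115333.33
  Paris: 2 people, avg salary = 156000/2 = $78000
  Toronto: 3 people, avg salary = 323000/3 ≈ $107666.67

Highest average salary: Mumbai (≈$115333.33)

Mumbai (≈$115333.33)


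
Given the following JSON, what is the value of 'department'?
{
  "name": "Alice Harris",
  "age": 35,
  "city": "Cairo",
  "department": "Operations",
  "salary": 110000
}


Looking up field 'department'
Value: Operations

Operations


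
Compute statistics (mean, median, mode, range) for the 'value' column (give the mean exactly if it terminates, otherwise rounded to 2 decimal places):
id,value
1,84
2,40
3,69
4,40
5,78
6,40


Data: [84, 40, 69, 40, 78, 40]
Count: 6
Sum: 351
Mean: 351/6 = 58.5
Sorted: [40, 40, 40, 69, 78, 84]
Median: 54.5
Mode: 40 (3 times)
Range: 84 - 40 = 44
Min: 40, Max: 84

mean=58.5, median=54.5, mode=40, range=44


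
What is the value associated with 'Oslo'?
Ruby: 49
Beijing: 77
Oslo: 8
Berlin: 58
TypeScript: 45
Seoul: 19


Looking up key 'Oslo'
Value: 8

8


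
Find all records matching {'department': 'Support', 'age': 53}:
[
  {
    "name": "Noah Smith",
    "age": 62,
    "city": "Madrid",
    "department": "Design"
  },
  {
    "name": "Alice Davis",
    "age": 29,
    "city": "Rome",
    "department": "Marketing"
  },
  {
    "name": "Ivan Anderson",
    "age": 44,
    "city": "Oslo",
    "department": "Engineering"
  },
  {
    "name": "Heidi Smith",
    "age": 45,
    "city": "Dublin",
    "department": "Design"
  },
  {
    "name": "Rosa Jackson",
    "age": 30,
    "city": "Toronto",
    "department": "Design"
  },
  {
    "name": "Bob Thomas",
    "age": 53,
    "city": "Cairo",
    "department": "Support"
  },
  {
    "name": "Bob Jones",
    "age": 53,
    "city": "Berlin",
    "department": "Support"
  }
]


Search criteria: {'department': 'Support', 'age': 53}

Checking 7 records:
  Noah Smith: {department: Design, age: 62}
  Alice Davis: {department: Marketing, age: 29}
  Ivan Anderson: {department: Engineering, age: 44}
  Heidi Smith: {department: Design, age: 45}
  Rosa Jackson: {department: Design, age: 30}
  Bob Thomas: {department: Support, age: 53} <-- MATCH
  Bob Jones: {department: Support, age: 53} <-- MATCH

Matches: ["Bob Thomas", "Bob Jones"]

["Bob Thomas", "Bob Jones"]


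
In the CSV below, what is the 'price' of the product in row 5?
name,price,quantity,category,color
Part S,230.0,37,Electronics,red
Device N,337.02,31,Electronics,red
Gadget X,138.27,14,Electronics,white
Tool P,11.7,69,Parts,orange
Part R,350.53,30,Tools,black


Query: Row 5 ('Part R'), column 'price'
Value: 350.53

350.53


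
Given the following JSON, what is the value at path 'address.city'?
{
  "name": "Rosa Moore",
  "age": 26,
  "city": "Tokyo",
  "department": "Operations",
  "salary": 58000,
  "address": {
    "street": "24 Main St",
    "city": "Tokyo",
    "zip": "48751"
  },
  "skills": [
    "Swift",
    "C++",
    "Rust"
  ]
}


Query: address.city
Path: address -> city
Value: Tokyo

Tokyo


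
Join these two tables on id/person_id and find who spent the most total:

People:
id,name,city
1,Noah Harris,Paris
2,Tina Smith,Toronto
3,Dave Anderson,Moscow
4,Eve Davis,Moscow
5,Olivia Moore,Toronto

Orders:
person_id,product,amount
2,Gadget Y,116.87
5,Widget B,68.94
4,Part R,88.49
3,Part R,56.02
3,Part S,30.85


Join on: people.id = orders.person_id

Joined rows:
  Tina Smith (Toronto) bought Gadget Y for $116.87
  Olivia Moore (Toronto) bought Widget B for $68.94
  Eve Davis (Moscow) bought Part R for $88.49
  Dave Anderson (Moscow) bought Part R for $56.02
  Dave Anderson (Moscow) bought Part S for $30.85

Total per person:
  Tina Smith: $116.87
  Eve Davis: $88.49
  Dave Anderson: $86.87
  Olivia Moore: $68.94

Top spender: Tina Smith ($116.87)

Tina Smith ($116.87)


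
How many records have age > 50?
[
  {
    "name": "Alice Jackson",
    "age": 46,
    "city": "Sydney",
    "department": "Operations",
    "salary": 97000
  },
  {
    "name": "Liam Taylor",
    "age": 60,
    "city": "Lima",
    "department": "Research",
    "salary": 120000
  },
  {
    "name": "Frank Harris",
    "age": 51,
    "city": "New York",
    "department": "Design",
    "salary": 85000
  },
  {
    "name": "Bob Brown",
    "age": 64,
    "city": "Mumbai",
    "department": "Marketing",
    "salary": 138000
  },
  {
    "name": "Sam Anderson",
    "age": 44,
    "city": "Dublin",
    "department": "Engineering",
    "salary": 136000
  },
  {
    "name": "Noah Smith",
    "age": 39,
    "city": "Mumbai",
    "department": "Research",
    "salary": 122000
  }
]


Data: 6 records
Condition: age > 50

Checking each record:
  Alice Jackson: 46
  Liam Taylor: 60 MATCH
  Frank Harris: 51 MATCH
  Bob Brown: 64 MATCH
  Sam Anderson: 44
  Noah Smith: 39

Count: 3

3


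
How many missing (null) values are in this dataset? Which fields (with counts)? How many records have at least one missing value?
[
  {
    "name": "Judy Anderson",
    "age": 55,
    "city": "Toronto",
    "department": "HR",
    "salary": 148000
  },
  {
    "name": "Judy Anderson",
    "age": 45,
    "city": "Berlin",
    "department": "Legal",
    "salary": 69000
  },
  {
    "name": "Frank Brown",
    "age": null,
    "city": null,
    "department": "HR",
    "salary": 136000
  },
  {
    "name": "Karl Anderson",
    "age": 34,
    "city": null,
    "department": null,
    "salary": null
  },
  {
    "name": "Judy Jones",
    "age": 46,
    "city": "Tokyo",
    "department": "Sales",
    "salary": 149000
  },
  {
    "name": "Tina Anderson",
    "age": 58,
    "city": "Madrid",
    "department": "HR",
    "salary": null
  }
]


Checking for missing (null) values in 6 records:

  Judy Anderson: complete
  Judy Anderson: complete
  Frank Brown: age, city
  Karl Anderson: city, department, salary
  Judy Jones: complete
  Tina Anderson: salary

Per field:
  name: 0 missing
  age: 1 missing
  city: 2 missing
  department: 1 missing
  salary: 2 missing

Total missing values: 6
Records with any missing: 3

6 missing values (age: 1, city: 2, department: 1, salary: 2); 3 incomplete records
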